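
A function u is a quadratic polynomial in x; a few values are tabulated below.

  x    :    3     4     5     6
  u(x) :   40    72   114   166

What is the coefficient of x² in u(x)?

5

First differences: 32, 42, 52. Second differences: 10, 10.
Level-2 differences are constant, so u has degree 2.
Fitting a degree-2 polynomial gives u(x) = 5x² - 3x + 4.
The coefficient of x² is 5.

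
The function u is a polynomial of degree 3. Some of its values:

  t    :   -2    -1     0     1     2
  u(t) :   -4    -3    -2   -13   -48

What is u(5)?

-417

First differences: 1, 1, -11, -35. Second differences: 0, -12, -24. Third differences: -12, -12.
Level-3 differences are constant, so u has degree 3.
Fitting a degree-3 polynomial gives u(t) = -2t³ - 6t² - 3t - 2.
Then u(5) = -417.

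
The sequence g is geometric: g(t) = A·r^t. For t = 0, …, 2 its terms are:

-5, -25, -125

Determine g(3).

Consecutive ratio: -25/(-5) = 5, and -125/(-25) = 5, so r = 5.
Then A·5^0 = -5 gives A = -5, and g(t) = -5·5^t.
g(3) = -5·5^3 = -625.

-625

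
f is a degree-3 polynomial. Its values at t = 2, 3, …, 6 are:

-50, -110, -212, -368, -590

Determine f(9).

First differences: -60, -102, -156, -222. Second differences: -42, -54, -66. Third differences: -12, -12.
Level-3 differences are constant, so f has degree 3.
Fitting a degree-3 polynomial gives f(t) = -2t³ - 3t² - 7t - 8.
Then f(9) = -1772.

-1772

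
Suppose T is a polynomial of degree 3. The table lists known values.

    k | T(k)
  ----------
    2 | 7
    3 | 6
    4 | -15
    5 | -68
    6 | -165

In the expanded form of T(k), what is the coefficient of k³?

Write T(k) = ak³ + bk² + ck + d; the 5 given values yield a linear system in the 4 coefficients.
Solving, T(k) = -2k³ + 8k² - 3k - 3.
The coefficient of k³ is -2.

-2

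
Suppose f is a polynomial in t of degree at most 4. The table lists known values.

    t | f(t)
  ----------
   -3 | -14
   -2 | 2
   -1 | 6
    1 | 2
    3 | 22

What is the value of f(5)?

Write f(t) = at^4 + bt³ + ct² + dt + e; the 5 given values yield a linear system in the 5 coefficients.
Solving, the leading coefficient vanishes, and f(t) = t³ - 3t + 4.
Then f(5) = 114.

114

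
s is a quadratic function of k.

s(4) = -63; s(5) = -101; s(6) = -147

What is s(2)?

-11

Write s(k) = ak² + bk + c; the 3 given values yield a linear system in the 3 coefficients.
Solving, s(k) = -4k² - 2k + 9.
Then s(2) = -11.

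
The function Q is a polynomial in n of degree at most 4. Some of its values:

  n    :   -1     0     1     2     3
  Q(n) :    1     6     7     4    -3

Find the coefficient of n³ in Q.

First differences: 5, 1, -3, -7. Second differences: -4, -4, -4.
Level-2 differences are constant, so Q has degree 2.
Fitting a degree-2 polynomial gives Q(n) = -2n² + 3n + 6.
The coefficient of n³ is 0.

0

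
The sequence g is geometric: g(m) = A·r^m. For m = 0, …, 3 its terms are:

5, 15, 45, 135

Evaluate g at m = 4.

405

Consecutive ratio: 15/5 = 3, and 45/15 = 3, so r = 3.
Then A·3^0 = 5 gives A = 5, and g(m) = 5·3^m.
g(4) = 5·3^4 = 405.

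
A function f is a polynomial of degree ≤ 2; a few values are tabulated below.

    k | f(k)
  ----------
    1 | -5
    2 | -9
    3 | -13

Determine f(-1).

First differences: -4, -4.
Level-1 differences are constant, so f has degree 1.
Fitting a degree-1 polynomial gives f(k) = -4k - 1.
Then f(-1) = 3.

3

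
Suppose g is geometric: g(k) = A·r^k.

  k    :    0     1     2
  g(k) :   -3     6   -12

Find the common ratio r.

-2

Consecutive ratio: 6/(-3) = -2, and -12/6 = -2, so r = -2.
Then A·(-2)^0 = -3 gives A = -3, and g(k) = -3·(-2)^k.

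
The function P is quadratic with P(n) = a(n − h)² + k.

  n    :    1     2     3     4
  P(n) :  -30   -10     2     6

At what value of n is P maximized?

First differences 20, 12, 4; second difference -8 = 2a, so a = -4.
Expanding, the n-coefficient is −2ah = 8h; matching it to the data gives h = 4, and then k = 6.
So P(n) = -4(n − 4)² + 6.
Hence h = 4.

4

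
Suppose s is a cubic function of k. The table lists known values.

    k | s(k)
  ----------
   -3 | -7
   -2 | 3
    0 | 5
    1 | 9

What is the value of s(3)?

Write s(k) = ak³ + bk² + ck + d; the 4 given values yield a linear system in the 4 coefficients.
Solving, s(k) = k³ + 2k² + k + 5.
Then s(3) = 53.

53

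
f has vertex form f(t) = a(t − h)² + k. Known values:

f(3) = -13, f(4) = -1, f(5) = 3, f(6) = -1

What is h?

First differences 12, 4, -4; second difference -8 = 2a, so a = -4.
Expanding, the t-coefficient is −2ah = 8h; matching it to the data gives h = 5, and then k = 3.
So f(t) = -4(t − 5)² + 3.
Hence h = 5.

5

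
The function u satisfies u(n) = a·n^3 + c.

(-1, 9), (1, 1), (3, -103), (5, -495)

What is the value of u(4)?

From u(-1) = 9 and u(1) = 1: -1a + c = 9 and 1a + c = 1.
Subtracting: 2a = -8, so a = -4; then c = 9 − (-4)·(-1) = 5.
So u(n) = -4n³ + 5, and u(4) = -251.

-251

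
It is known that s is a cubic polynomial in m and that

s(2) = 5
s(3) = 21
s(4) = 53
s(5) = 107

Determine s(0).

-3

Write s(m) = am³ + bm² + cm + d; the 4 given values yield a linear system in the 4 coefficients.
Solving, s(m) = m³ - m² + 2m - 3.
Then s(0) = -3.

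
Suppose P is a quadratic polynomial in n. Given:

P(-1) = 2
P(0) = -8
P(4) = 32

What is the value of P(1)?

-10

Write P(n) = an² + bn + c; the 3 given values yield a linear system in the 3 coefficients.
Solving, P(n) = 4n² - 6n - 8.
Then P(1) = -10.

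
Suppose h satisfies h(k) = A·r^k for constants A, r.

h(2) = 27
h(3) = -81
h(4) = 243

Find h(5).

Consecutive ratio: -81/27 = -3, and 243/(-81) = -3, so r = -3.
Then A·(-3)^2 = 27 gives A = 3, and h(k) = 3·(-3)^k.
h(5) = 3·(-3)^5 = -729.

-729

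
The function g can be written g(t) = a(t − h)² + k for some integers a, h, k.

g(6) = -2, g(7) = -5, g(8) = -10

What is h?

First differences -3, -5; second difference -2 = 2a, so a = -1.
Expanding, the t-coefficient is −2ah = 2h; matching it to the data gives h = 5, and then k = -1.
So g(t) = -1(t − 5)² − 1.
Hence h = 5.

5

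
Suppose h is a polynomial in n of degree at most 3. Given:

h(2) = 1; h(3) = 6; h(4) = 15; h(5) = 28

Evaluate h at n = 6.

45

First differences: 5, 9, 13. Second differences: 4, 4.
Level-2 differences are constant, so h has degree 2.
Fitting a degree-2 polynomial gives h(n) = 2n² - 5n + 3.
Then h(6) = 45.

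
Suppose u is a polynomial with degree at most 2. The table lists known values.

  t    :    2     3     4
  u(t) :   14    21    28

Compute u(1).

7

Write u(t) = at² + bt + c; the 3 given values yield a linear system in the 3 coefficients.
Solving, the leading coefficient vanishes, and u(t) = 7t.
Then u(1) = 7.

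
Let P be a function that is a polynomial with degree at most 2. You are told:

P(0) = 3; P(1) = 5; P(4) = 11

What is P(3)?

9

Write P(t) = at² + bt + c; the 3 given values yield a linear system in the 3 coefficients.
Solving, the leading coefficient vanishes, and P(t) = 2t + 3.
Then P(3) = 9.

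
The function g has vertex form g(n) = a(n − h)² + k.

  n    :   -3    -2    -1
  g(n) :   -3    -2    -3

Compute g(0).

First differences 1, -1; second difference -2 = 2a, so a = -1.
Expanding, the n-coefficient is −2ah = 2h; matching it to the data gives h = -2, and then k = -2.
So g(n) = -1(n + 2)² − 2.
g(0) = -1·2² − 2 = -6.

-6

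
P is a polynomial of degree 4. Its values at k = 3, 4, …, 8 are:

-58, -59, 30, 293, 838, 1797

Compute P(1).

Write P(k) = ak^4 + bk³ + ck² + dk + e; the 6 given values yield a linear system in the 5 coefficients.
Solving, P(k) = k^4 - 4k³ - 4k² + 5.
Then P(1) = -2.

-2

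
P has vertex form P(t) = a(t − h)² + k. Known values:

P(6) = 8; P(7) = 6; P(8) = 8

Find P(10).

24

First differences -2, 2; second difference 4 = 2a, so a = 2.
Expanding, the t-coefficient is −2ah = -4h; matching it to the data gives h = 7, and then k = 6.
So P(t) = 2(t − 7)² + 6.
P(10) = 2·3² + 6 = 24.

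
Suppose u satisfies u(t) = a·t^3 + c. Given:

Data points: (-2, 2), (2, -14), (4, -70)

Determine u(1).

-7

From u(-2) = 2 and u(2) = -14: -8a + c = 2 and 8a + c = -14.
Subtracting: 16a = -16, so a = -1; then c = 2 − (-1)·(-8) = -6.
So u(t) = -1t³ − 6, and u(1) = -7.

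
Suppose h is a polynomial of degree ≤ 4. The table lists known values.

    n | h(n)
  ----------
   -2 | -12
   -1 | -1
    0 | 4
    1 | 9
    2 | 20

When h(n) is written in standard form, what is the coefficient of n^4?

0

First differences: 11, 5, 5, 11. Second differences: -6, 0, 6. Third differences: 6, 6.
Level-3 differences are constant, so h has degree 3.
Fitting a degree-3 polynomial gives h(n) = n³ + 4n + 4.
The coefficient of n^4 is 0.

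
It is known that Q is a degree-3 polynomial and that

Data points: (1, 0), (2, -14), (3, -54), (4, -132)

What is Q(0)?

Write Q(n) = an³ + bn² + cn + d; the 4 given values yield a linear system in the 4 coefficients.
Solving, Q(n) = -2n³ - n² + 3n.
The constant term is Q(0) = 0.

0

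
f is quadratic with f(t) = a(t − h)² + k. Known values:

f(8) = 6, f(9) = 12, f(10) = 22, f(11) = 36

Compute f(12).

First differences 6, 10, 14; second difference 4 = 2a, so a = 2.
Expanding, the t-coefficient is −2ah = -4h; matching it to the data gives h = 7, and then k = 4.
So f(t) = 2(t − 7)² + 4.
f(12) = 2·5² + 4 = 54.

54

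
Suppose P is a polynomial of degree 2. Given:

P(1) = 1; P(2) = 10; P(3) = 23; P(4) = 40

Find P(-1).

First differences: 9, 13, 17. Second differences: 4, 4.
Level-2 differences are constant, so P has degree 2.
Fitting a degree-2 polynomial gives P(n) = 2n² + 3n - 4.
Then P(-1) = -5.

-5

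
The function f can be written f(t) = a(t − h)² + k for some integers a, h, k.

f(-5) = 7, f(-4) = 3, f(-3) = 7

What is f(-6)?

First differences -4, 4; second difference 8 = 2a, so a = 4.
Expanding, the t-coefficient is −2ah = -8h; matching it to the data gives h = -4, and then k = 3.
So f(t) = 4(t + 4)² + 3.
f(-6) = 4·(-2)² + 3 = 19.

19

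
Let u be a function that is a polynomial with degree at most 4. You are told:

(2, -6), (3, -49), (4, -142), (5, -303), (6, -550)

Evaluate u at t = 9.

Write u(t) = at^4 + bt³ + ct² + dt + e; the 5 given values yield a linear system in the 5 coefficients.
Solving, the leading coefficient vanishes, and u(t) = -3t³ + 2t² + 4t + 2.
Then u(9) = -1987.

-1987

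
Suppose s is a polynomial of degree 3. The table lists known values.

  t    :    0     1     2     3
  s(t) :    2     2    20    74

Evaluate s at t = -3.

-70

Write s(t) = at³ + bt² + ct + d; the 4 given values yield a linear system in the 4 coefficients.
Solving, s(t) = 3t³ - 3t + 2.
Then s(-3) = -70.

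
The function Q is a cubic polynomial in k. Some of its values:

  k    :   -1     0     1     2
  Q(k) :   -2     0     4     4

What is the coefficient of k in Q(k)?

4

Write Q(k) = ak³ + bk² + ck + d; the 4 given values yield a linear system in the 4 coefficients.
Solving, Q(k) = -k³ + k² + 4k.
The coefficient of k is 4.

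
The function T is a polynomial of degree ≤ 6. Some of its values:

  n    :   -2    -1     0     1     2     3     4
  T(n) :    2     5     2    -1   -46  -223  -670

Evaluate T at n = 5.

-1573

Write T(n) = an^6 + bn^5 + cn^4 + dn³ + en² + pn + q; the 7 given values yield a linear system in the 7 coefficients.
Solving, the top 2 coefficients vanish, and T(n) = -2n^4 - 3n³ + 2n² + 2.
Then T(5) = -1573.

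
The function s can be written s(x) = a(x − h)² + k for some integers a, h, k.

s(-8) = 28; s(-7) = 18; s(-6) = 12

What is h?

-5

First differences -10, -6; second difference 4 = 2a, so a = 2.
Expanding, the x-coefficient is −2ah = -4h; matching it to the data gives h = -5, and then k = 10.
So s(x) = 2(x + 5)² + 10.
Hence h = -5.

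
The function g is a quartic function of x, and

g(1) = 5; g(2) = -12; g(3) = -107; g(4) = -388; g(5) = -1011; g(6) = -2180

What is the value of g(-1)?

First differences: -17, -95, -281, -623, -1169. Second differences: -78, -186, -342, -546. Third differences: -108, -156, -204. Fourth differences: -48, -48.
Level-4 differences are constant, so g has degree 4.
Fitting a degree-4 polynomial gives g(x) = -2x^4 + 2x³ - x² + 2x + 4.
Then g(-1) = -3.

-3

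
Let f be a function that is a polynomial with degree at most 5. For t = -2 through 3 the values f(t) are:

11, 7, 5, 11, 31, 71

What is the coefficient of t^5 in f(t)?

Write f(t) = at^5 + bt^4 + ct³ + dt² + et + p; the 6 given values yield a linear system in the 6 coefficients.
Solving, the top 2 coefficients vanish, and f(t) = t³ + 4t² + t + 5.
The coefficient of t^5 is 0.

0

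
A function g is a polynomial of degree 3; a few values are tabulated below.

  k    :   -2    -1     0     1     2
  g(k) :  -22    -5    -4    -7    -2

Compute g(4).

80

First differences: 17, 1, -3, 5. Second differences: -16, -4, 8. Third differences: 12, 12.
Level-3 differences are constant, so g has degree 3.
Fitting a degree-3 polynomial gives g(k) = 2k³ - 2k² - 3k - 4.
Then g(4) = 80.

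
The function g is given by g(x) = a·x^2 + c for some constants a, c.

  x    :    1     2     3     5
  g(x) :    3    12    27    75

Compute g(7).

From g(1) = 3 and g(2) = 12: 1a + c = 3 and 4a + c = 12.
Subtracting: 3a = 9, so a = 3; then c = 3 − 3·1 = 0.
So g(x) = 3x² + 0, and g(7) = 147.

147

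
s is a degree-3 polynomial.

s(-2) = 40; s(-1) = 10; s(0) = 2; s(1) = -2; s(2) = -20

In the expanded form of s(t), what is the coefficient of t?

Write s(t) = at³ + bt² + ct + d; the 5 given values yield a linear system in the 4 coefficients.
Solving, s(t) = -3t³ + 2t² - 3t + 2.
The coefficient of t is -3.

-3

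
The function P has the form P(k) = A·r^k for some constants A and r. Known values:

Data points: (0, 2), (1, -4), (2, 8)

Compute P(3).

Consecutive ratio: -4/2 = -2, and 8/(-4) = -2, so r = -2.
Then A·(-2)^0 = 2 gives A = 2, and P(k) = 2·(-2)^k.
P(3) = 2·(-2)^3 = -16.

-16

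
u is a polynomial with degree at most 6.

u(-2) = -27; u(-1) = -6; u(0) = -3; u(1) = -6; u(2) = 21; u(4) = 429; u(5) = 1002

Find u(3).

Write u(x) = ax^6 + bx^5 + cx^4 + dx³ + ex² + px + q; the 7 given values yield a linear system in the 7 coefficients.
Solving, the top 2 coefficients vanish, and u(x) = x^4 + 4x³ - 4x² - 4x - 3.
Then u(3) = 138.

138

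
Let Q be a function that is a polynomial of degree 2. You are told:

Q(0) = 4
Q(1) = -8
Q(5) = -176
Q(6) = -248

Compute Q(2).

Write Q(n) = an² + bn + c; the 4 given values yield a linear system in the 3 coefficients.
Solving, Q(n) = -6n² - 6n + 4.
Then Q(2) = -32.

-32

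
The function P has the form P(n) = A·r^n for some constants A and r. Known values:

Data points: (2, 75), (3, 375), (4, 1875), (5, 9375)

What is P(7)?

Consecutive ratio: 375/75 = 5, and 1875/375 = 5, so r = 5.
Then A·5^2 = 75 gives A = 3, and P(n) = 3·5^n.
P(7) = 3·5^7 = 234375.

234375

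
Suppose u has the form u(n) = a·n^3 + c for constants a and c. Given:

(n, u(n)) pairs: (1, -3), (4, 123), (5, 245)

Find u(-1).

-7

From u(1) = -3 and u(4) = 123: 1a + c = -3 and 64a + c = 123.
Subtracting: 63a = 126, so a = 2; then c = -3 − 2·1 = -5.
So u(n) = 2n³ − 5, and u(-1) = -7.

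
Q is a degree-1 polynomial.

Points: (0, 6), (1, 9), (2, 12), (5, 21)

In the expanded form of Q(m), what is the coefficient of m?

3

Write Q(m) = am + b; the 4 given values yield a linear system in the 2 coefficients.
Solving, Q(m) = 3m + 6.
The coefficient of m is 3.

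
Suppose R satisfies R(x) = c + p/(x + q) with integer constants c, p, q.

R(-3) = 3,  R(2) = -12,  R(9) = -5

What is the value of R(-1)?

(R(x) − c)(x + q) = p for each data point; the three points give a linear system in c and q, then p follows.
Solving: c = -3, q = 0, p = -18, so R(x) = -3 − 18/(x + 0).
Then R(-1) = -3 − 18/(-1) = 15.

15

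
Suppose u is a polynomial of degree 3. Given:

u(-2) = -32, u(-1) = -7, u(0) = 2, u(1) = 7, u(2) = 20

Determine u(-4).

-178

First differences: 25, 9, 5, 13. Second differences: -16, -4, 8. Third differences: 12, 12.
Level-3 differences are constant, so u has degree 3.
Fitting a degree-3 polynomial gives u(k) = 2k³ - 2k² + 5k + 2.
Then u(-4) = -178.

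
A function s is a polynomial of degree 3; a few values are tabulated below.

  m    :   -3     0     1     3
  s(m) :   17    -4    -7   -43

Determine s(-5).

101

Write s(m) = am³ + bm² + cm + d; the 4 given values yield a linear system in the 4 coefficients.
Solving, s(m) = -m³ - m² - m - 4.
Then s(-5) = 101.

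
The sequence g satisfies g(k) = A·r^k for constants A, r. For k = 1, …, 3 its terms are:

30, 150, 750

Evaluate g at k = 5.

18750

Consecutive ratio: 150/30 = 5, and 750/150 = 5, so r = 5.
Then A·5^1 = 30 gives A = 6, and g(k) = 6·5^k.
g(5) = 6·5^5 = 18750.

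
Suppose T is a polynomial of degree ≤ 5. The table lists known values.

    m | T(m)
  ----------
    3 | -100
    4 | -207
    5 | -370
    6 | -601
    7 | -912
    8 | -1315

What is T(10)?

Write T(m) = am^5 + bm^4 + cm³ + dm² + em + p; the 6 given values yield a linear system in the 6 coefficients.
Solving, the top 2 coefficients vanish, and T(m) = -2m³ - 4m² - 5m + 5.
Then T(10) = -2445.

-2445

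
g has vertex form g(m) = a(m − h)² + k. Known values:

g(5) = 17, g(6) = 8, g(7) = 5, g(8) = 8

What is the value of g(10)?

First differences -9, -3, 3; second difference 6 = 2a, so a = 3.
Expanding, the m-coefficient is −2ah = -6h; matching it to the data gives h = 7, and then k = 5.
So g(m) = 3(m − 7)² + 5.
g(10) = 3·3² + 5 = 32.

32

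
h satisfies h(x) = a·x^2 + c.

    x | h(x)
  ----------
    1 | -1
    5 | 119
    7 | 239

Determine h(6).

174

From h(1) = -1 and h(5) = 119: 1a + c = -1 and 25a + c = 119.
Subtracting: 24a = 120, so a = 5; then c = -1 − 5·1 = -6.
So h(x) = 5x² − 6, and h(6) = 174.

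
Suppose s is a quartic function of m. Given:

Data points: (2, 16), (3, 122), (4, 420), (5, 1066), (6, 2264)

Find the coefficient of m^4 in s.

Write s(m) = am^4 + bm³ + cm² + dm + e; the 5 given values yield a linear system in the 5 coefficients.
Solving, s(m) = 2m^4 - 2m³ + 4m² - 6m - 4.
The coefficient of m^4 is 2.

2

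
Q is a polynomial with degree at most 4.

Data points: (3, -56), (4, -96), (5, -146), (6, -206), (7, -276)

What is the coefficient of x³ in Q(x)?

First differences: -40, -50, -60, -70. Second differences: -10, -10, -10.
Level-2 differences are constant, so Q has degree 2.
Fitting a degree-2 polynomial gives Q(x) = -5x² - 5x + 4.
The coefficient of x³ is 0.

0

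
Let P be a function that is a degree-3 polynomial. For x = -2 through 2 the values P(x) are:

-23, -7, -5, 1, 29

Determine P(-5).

-335

First differences: 16, 2, 6, 28. Second differences: -14, 4, 22. Third differences: 18, 18.
Level-3 differences are constant, so P has degree 3.
Fitting a degree-3 polynomial gives P(x) = 3x³ + 2x² + x - 5.
Then P(-5) = -335.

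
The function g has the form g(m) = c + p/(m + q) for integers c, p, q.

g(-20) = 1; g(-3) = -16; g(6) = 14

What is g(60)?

(g(m) − c)(m + q) = p for each data point; the three points give a linear system in c and q, then p follows.
Solving: c = 4, q = 0, p = 60, so g(m) = 4 + 60/(m + 0).
Then g(60) = 4 + 60/60 = 5.

5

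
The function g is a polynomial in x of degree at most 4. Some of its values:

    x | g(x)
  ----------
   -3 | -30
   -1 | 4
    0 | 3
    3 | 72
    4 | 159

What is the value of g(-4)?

-89

Write g(x) = ax^4 + bx³ + cx² + dx + e; the 5 given values yield a linear system in the 5 coefficients.
Solving, the leading coefficient vanishes, and g(x) = 2x³ + 2x² - x + 3.
Then g(-4) = -89.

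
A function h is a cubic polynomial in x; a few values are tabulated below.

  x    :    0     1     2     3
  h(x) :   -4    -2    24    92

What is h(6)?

728

Write h(x) = ax³ + bx² + cx + d; the 4 given values yield a linear system in the 4 coefficients.
Solving, h(x) = 3x³ + 3x² - 4x - 4.
Then h(6) = 728.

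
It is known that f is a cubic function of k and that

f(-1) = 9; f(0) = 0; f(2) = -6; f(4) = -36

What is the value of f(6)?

Write f(k) = ak³ + bk² + ck + d; the 4 given values yield a linear system in the 4 coefficients.
Solving, f(k) = -k³ + 3k² - 5k.
Then f(6) = -138.

-138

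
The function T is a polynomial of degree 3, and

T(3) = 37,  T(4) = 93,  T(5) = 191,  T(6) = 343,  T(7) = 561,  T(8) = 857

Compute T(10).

First differences: 56, 98, 152, 218, 296. Second differences: 42, 54, 66, 78. Third differences: 12, 12, 12.
Level-3 differences are constant, so T has degree 3.
Fitting a degree-3 polynomial gives T(x) = 2x³ - 3x² + 3x + 1.
Then T(10) = 1731.

1731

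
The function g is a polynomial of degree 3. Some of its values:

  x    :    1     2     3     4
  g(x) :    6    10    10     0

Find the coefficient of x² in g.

Write g(x) = ax³ + bx² + cx + d; the 4 given values yield a linear system in the 4 coefficients.
Solving, g(x) = -x³ + 4x² - x + 4.
The coefficient of x² is 4.

4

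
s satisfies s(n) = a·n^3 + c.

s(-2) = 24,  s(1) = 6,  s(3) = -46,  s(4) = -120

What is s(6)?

From s(-2) = 24 and s(1) = 6: -8a + c = 24 and 1a + c = 6.
Subtracting: 9a = -18, so a = -2; then c = 24 − (-2)·(-8) = 8.
So s(n) = -2n³ + 8, and s(6) = -424.

-424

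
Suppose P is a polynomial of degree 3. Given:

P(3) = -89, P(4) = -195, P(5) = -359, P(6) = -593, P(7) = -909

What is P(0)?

1

First differences: -106, -164, -234, -316. Second differences: -58, -70, -82. Third differences: -12, -12.
Level-3 differences are constant, so P has degree 3.
Fitting a degree-3 polynomial gives P(t) = -2t³ - 5t² + 3t + 1.
The constant term is P(0) = 1.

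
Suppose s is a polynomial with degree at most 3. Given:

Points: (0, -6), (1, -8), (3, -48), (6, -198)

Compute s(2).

Write s(k) = ak³ + bk² + ck + d; the 4 given values yield a linear system in the 4 coefficients.
Solving, the leading coefficient vanishes, and s(k) = -6k² + 4k - 6.
Then s(2) = -22.

-22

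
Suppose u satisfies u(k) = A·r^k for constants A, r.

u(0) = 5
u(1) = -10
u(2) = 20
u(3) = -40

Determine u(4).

80

Consecutive ratio: -10/5 = -2, and 20/(-10) = -2, so r = -2.
Then A·(-2)^0 = 5 gives A = 5, and u(k) = 5·(-2)^k.
u(4) = 5·(-2)^4 = 80.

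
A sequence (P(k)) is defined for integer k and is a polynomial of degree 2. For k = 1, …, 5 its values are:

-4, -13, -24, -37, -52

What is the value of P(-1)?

First differences: -9, -11, -13, -15. Second differences: -2, -2, -2.
Level-2 differences are constant, so P has degree 2.
Fitting a degree-2 polynomial gives P(k) = -k² - 6k + 3.
Then P(-1) = 8.

8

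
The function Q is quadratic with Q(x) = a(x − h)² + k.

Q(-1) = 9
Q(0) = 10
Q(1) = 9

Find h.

First differences 1, -1; second difference -2 = 2a, so a = -1.
Expanding, the x-coefficient is −2ah = 2h; matching it to the data gives h = 0, and then k = 10.
So Q(x) = -1(x + 0)² + 10.
Hence h = 0.

0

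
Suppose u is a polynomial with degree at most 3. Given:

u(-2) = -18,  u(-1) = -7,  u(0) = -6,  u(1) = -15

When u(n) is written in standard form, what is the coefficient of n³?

0

First differences: 11, 1, -9. Second differences: -10, -10.
Level-2 differences are constant, so u has degree 2.
Fitting a degree-2 polynomial gives u(n) = -5n² - 4n - 6.
The coefficient of n³ is 0.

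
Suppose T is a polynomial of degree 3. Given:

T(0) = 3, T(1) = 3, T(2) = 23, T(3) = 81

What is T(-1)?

Write T(k) = ak³ + bk² + ck + d; the 4 given values yield a linear system in the 4 coefficients.
Solving, T(k) = 3k³ + k² - 4k + 3.
Then T(-1) = 5.

5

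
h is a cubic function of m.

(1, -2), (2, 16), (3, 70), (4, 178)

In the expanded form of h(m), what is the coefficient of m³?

Write h(m) = am³ + bm² + cm + d; the 4 given values yield a linear system in the 4 coefficients.
Solving, h(m) = 3m³ - 3m - 2.
The coefficient of m³ is 3.

3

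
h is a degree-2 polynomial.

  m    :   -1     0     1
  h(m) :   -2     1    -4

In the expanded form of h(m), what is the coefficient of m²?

Write h(m) = am² + bm + c; the 3 given values yield a linear system in the 3 coefficients.
Solving, h(m) = -4m² - m + 1.
The coefficient of m² is -4.

-4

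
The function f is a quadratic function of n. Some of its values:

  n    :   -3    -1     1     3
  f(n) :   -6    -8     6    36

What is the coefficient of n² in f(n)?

2

Write f(n) = an² + bn + c; the 4 given values yield a linear system in the 3 coefficients.
Solving, f(n) = 2n² + 7n - 3.
The coefficient of n² is 2.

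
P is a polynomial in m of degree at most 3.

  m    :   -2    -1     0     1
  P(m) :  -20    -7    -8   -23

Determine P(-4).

First differences: 13, -1, -15. Second differences: -14, -14.
Level-2 differences are constant, so P has degree 2.
Fitting a degree-2 polynomial gives P(m) = -7m² - 8m - 8.
Then P(-4) = -88.

-88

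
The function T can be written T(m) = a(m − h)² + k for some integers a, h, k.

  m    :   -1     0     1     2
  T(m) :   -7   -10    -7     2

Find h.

0

First differences -3, 3, 9; second difference 6 = 2a, so a = 3.
Expanding, the m-coefficient is −2ah = -6h; matching it to the data gives h = 0, and then k = -10.
So T(m) = 3(m + 0)² − 10.
Hence h = 0.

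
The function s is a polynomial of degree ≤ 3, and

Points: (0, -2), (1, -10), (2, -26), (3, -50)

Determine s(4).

Write s(k) = ak³ + bk² + ck + d; the 4 given values yield a linear system in the 4 coefficients.
Solving, the leading coefficient vanishes, and s(k) = -4k² - 4k - 2.
Then s(4) = -82.

-82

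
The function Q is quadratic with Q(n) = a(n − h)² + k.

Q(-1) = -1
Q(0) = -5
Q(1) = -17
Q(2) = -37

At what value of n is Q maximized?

-1

First differences -4, -12, -20; second difference -8 = 2a, so a = -4.
Expanding, the n-coefficient is −2ah = 8h; matching it to the data gives h = -1, and then k = -1.
So Q(n) = -4(n + 1)² − 1.
Hence h = -1.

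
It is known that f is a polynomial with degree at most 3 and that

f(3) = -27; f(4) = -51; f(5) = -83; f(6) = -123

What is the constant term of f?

First differences: -24, -32, -40. Second differences: -8, -8.
Level-2 differences are constant, so f has degree 2.
Fitting a degree-2 polynomial gives f(n) = -4n² + 4n - 3.
The constant term is f(0) = -3.

-3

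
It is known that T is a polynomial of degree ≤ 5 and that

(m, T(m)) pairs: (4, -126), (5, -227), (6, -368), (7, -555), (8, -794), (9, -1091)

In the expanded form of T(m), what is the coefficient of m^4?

0

First differences: -101, -141, -187, -239, -297. Second differences: -40, -46, -52, -58. Third differences: -6, -6, -6.
Level-3 differences are constant, so T has degree 3.
Fitting a degree-3 polynomial gives T(m) = -m³ - 5m² + 5m - 2.
The coefficient of m^4 is 0.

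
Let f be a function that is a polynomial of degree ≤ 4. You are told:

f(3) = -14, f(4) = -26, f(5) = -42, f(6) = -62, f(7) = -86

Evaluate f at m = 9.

-146

First differences: -12, -16, -20, -24. Second differences: -4, -4, -4.
Level-2 differences are constant, so f has degree 2.
Fitting a degree-2 polynomial gives f(m) = -2m² + 2m - 2.
Then f(9) = -146.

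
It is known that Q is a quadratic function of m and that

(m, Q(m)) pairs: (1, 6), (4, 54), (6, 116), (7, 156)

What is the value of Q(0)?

Write Q(m) = am² + bm + c; the 4 given values yield a linear system in the 3 coefficients.
Solving, Q(m) = 3m² + m + 2.
Then Q(0) = 2.

2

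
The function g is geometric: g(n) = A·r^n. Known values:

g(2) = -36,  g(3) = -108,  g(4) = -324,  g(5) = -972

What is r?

3

Consecutive ratio: -108/(-36) = 3, and -324/(-108) = 3, so r = 3.
Then A·3^2 = -36 gives A = -4, and g(n) = -4·3^n.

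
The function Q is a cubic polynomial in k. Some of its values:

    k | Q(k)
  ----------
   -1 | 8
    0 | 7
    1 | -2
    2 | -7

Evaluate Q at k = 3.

4

Write Q(k) = ak³ + bk² + ck + d; the 4 given values yield a linear system in the 4 coefficients.
Solving, Q(k) = 2k³ - 4k² - 7k + 7.
Then Q(3) = 4.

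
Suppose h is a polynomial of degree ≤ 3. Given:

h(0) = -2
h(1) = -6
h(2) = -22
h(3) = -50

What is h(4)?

First differences: -4, -16, -28. Second differences: -12, -12.
Level-2 differences are constant, so h has degree 2.
Fitting a degree-2 polynomial gives h(n) = -6n² + 2n - 2.
Then h(4) = -90.

-90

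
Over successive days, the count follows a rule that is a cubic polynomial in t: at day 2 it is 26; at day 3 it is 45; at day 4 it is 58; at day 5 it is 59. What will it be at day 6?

Write the value at t as T(t).
Write T(t) = at³ + bt² + ct + d; the 4 given values yield a linear system in the 4 coefficients.
Solving, T(t) = -t³ + 6t² + 8t - 6.
Then T(6) = 42.

42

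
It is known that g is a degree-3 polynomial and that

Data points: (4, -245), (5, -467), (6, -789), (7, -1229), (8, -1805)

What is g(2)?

-29

First differences: -222, -322, -440, -576. Second differences: -100, -118, -136. Third differences: -18, -18.
Level-3 differences are constant, so g has degree 3.
Fitting a degree-3 polynomial gives g(x) = -3x³ - 5x² + 6x + 3.
Then g(2) = -29.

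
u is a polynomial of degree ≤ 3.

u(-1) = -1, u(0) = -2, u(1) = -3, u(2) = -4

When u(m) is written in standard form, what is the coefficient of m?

-1

First differences: -1, -1, -1.
Level-1 differences are constant, so u has degree 1.
Fitting a degree-1 polynomial gives u(m) = -m - 2.
The coefficient of m is -1.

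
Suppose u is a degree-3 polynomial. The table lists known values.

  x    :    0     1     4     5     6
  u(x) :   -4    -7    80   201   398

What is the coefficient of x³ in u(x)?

Write u(x) = ax³ + bx² + cx + d; the 5 given values yield a linear system in the 4 coefficients.
Solving, u(x) = 3x³ - 7x² + x - 4.
The coefficient of x³ is 3.

3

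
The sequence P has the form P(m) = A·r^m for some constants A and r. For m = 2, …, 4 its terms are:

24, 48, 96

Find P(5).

Consecutive ratio: 48/24 = 2, and 96/48 = 2, so r = 2.
Then A·2^2 = 24 gives A = 6, and P(m) = 6·2^m.
P(5) = 6·2^5 = 192.

192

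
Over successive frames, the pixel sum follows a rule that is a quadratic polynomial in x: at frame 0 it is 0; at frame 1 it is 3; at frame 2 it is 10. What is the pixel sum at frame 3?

Write the value at x as T(x).
Write T(x) = ax² + bx + c; the 3 given values yield a linear system in the 3 coefficients.
Solving, T(x) = 2x² + x.
Then T(3) = 21.

21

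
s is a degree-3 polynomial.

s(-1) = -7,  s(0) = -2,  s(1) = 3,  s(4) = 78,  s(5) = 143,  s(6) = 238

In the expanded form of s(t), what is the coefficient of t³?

1

Write s(t) = at³ + bt² + ct + d; the 6 given values yield a linear system in the 4 coefficients.
Solving, s(t) = t³ + 4t - 2.
The coefficient of t³ is 1.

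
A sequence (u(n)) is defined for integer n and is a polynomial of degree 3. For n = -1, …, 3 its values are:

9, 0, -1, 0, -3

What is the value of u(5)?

-45

First differences: -9, -1, 1, -3. Second differences: 8, 2, -4. Third differences: -6, -6.
Level-3 differences are constant, so u has degree 3.
Fitting a degree-3 polynomial gives u(n) = -n³ + 4n² - 4n.
Then u(5) = -45.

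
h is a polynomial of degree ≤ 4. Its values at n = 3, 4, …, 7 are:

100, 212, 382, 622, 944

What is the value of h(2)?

First differences: 112, 170, 240, 322. Second differences: 58, 70, 82. Third differences: 12, 12.
Level-3 differences are constant, so h has degree 3.
Fitting a degree-3 polynomial gives h(n) = 2n³ + 5n² + 3n - 8.
Then h(2) = 34.

34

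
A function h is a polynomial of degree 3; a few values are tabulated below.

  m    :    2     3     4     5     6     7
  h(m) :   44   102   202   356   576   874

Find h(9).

First differences: 58, 100, 154, 220, 298. Second differences: 42, 54, 66, 78. Third differences: 12, 12, 12.
Level-3 differences are constant, so h has degree 3.
Fitting a degree-3 polynomial gives h(m) = 2m³ + 3m² + 5m + 6.
Then h(9) = 1752.

1752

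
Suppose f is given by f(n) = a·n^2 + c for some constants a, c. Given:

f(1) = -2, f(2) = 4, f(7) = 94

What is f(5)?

46

From f(1) = -2 and f(2) = 4: 1a + c = -2 and 4a + c = 4.
Subtracting: 3a = 6, so a = 2; then c = -2 − 2·1 = -4.
So f(n) = 2n² − 4, and f(5) = 46.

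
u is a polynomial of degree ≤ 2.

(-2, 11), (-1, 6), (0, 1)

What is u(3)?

First differences: -5, -5.
Level-1 differences are constant, so u has degree 1.
Fitting a degree-1 polynomial gives u(t) = -5t + 1.
Then u(3) = -14.

-14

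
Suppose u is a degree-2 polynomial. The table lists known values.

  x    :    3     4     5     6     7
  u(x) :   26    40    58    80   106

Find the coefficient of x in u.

0

First differences: 14, 18, 22, 26. Second differences: 4, 4, 4.
Level-2 differences are constant, so u has degree 2.
Fitting a degree-2 polynomial gives u(x) = 2x² + 8.
The coefficient of x is 0.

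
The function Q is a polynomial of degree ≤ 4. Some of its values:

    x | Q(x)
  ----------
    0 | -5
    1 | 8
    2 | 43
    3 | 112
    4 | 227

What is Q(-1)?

-8

First differences: 13, 35, 69, 115. Second differences: 22, 34, 46. Third differences: 12, 12.
Level-3 differences are constant, so Q has degree 3.
Fitting a degree-3 polynomial gives Q(x) = 2x³ + 5x² + 6x - 5.
Then Q(-1) = -8.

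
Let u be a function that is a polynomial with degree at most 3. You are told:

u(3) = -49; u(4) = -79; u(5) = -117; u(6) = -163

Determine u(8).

First differences: -30, -38, -46. Second differences: -8, -8.
Level-2 differences are constant, so u has degree 2.
Fitting a degree-2 polynomial gives u(n) = -4n² - 2n - 7.
Then u(8) = -279.

-279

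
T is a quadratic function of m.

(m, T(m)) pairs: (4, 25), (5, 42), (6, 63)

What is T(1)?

-2

Write T(m) = am² + bm + c; the 3 given values yield a linear system in the 3 coefficients.
Solving, T(m) = 2m² - m - 3.
Then T(1) = -2.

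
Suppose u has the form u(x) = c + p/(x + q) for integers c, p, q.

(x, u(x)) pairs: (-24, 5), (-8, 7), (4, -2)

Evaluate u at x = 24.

(u(x) − c)(x + q) = p for each data point; the three points give a linear system in c and q, then p follows.
Solving: c = 4, q = 0, p = -24, so u(x) = 4 − 24/(x + 0).
Then u(24) = 4 − 24/24 = 3.

3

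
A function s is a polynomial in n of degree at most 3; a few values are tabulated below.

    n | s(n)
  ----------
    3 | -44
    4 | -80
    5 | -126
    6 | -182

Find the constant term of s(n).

Write s(n) = an³ + bn² + cn + d; the 4 given values yield a linear system in the 4 coefficients.
Solving, the leading coefficient vanishes, and s(n) = -5n² - n + 4.
The constant term is s(0) = 4.

4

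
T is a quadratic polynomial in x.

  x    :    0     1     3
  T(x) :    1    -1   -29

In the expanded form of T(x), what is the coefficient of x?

Write T(x) = ax² + bx + c; the 3 given values yield a linear system in the 3 coefficients.
Solving, T(x) = -4x² + 2x + 1.
The coefficient of x is 2.

2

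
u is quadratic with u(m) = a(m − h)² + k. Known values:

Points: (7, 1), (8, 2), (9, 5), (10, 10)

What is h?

First differences 1, 3, 5; second difference 2 = 2a, so a = 1.
Expanding, the m-coefficient is −2ah = -2h; matching it to the data gives h = 7, and then k = 1.
So u(m) = 1(m − 7)² + 1.
Hence h = 7.

7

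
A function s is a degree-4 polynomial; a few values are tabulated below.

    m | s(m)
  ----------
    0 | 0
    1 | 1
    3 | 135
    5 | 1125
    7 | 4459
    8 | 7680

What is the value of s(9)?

Write s(m) = am^4 + bm³ + cm² + dm + e; the 6 given values yield a linear system in the 5 coefficients.
Solving, s(m) = 2m^4 - m³.
Then s(9) = 12393.

12393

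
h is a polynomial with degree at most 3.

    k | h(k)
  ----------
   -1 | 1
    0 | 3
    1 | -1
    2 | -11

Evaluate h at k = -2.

-7

Write h(k) = ak³ + bk² + ck + d; the 4 given values yield a linear system in the 4 coefficients.
Solving, the leading coefficient vanishes, and h(k) = -3k² - k + 3.
Then h(-2) = -7.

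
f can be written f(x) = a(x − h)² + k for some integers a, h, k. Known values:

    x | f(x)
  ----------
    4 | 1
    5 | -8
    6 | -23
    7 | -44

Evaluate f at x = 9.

-104

First differences -9, -15, -21; second difference -6 = 2a, so a = -3.
Expanding, the x-coefficient is −2ah = 6h; matching it to the data gives h = 3, and then k = 4.
So f(x) = -3(x − 3)² + 4.
f(9) = -3·6² + 4 = -104.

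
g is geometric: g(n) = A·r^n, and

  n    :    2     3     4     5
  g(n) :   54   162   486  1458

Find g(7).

Consecutive ratio: 162/54 = 3, and 486/162 = 3, so r = 3.
Then A·3^2 = 54 gives A = 6, and g(n) = 6·3^n.
g(7) = 6·3^7 = 13122.

13122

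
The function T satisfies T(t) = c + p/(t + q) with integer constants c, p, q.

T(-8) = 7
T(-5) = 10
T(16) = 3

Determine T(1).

(T(t) − c)(t + q) = p for each data point; the three points give a linear system in c and q, then p follows.
Solving: c = 4, q = 2, p = -18, so T(t) = 4 − 18/(t + 2).
Then T(1) = 4 − 18/3 = -2.

-2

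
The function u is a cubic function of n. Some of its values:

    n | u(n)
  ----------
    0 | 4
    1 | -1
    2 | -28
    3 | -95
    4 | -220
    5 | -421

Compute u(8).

-1660

First differences: -5, -27, -67, -125, -201. Second differences: -22, -40, -58, -76. Third differences: -18, -18, -18.
Level-3 differences are constant, so u has degree 3.
Fitting a degree-3 polynomial gives u(n) = -3n³ - 2n² + 4.
Then u(8) = -1660.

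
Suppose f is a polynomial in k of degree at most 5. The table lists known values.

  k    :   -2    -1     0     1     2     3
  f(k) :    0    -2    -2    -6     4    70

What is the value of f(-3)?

First differences: -2, 0, -4, 10, 66. Second differences: 2, -4, 14, 56. Third differences: -6, 18, 42. Fourth differences: 24, 24.
Level-4 differences are constant, so f has degree 4.
Fitting a degree-4 polynomial gives f(k) = k^4 + k³ - 3k² - 3k - 2.
Then f(-3) = 34.

34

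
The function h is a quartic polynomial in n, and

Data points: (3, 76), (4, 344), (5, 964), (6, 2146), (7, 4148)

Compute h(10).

18374

Write h(n) = an^4 + bn³ + cn² + dn + e; the 5 given values yield a linear system in the 5 coefficients.
Solving, h(n) = 2n^4 - n³ - 6n² - 3n + 4.
Then h(10) = 18374.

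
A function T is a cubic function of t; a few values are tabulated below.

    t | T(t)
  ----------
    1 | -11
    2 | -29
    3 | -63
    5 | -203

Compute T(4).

Write T(t) = at³ + bt² + ct + d; the 4 given values yield a linear system in the 4 coefficients.
Solving, T(t) = -t³ - 2t² - 5t - 3.
Then T(4) = -119.

-119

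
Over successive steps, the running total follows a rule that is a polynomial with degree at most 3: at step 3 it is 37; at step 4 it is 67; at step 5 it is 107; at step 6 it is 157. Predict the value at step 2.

17

Write the value at x as f(x).
Write f(x) = ax³ + bx² + cx + d; the 4 given values yield a linear system in the 4 coefficients.
Solving, the leading coefficient vanishes, and f(x) = 5x² - 5x + 7.
Then f(2) = 17.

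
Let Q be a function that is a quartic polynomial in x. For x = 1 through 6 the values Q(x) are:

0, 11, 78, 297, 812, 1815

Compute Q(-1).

First differences: 11, 67, 219, 515, 1003. Second differences: 56, 152, 296, 488. Third differences: 96, 144, 192. Fourth differences: 48, 48.
Level-4 differences are constant, so Q has degree 4.
Fitting a degree-4 polynomial gives Q(x) = 2x^4 - 4x³ + 2x² + 3x - 3.
Then Q(-1) = 2.

2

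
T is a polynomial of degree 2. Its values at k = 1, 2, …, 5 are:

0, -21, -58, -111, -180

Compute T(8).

-483

First differences: -21, -37, -53, -69. Second differences: -16, -16, -16.
Level-2 differences are constant, so T has degree 2.
Fitting a degree-2 polynomial gives T(k) = -8k² + 3k + 5.
Then T(8) = -483.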